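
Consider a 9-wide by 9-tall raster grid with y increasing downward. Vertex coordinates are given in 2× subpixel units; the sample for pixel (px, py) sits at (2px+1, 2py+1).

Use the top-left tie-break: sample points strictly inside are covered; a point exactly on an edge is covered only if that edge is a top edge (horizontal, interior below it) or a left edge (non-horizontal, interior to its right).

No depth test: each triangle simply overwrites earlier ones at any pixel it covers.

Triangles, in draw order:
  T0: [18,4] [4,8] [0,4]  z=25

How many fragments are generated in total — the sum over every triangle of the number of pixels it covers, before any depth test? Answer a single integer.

T0:
  2·area = 72
  edge (18, 4)→(4, 8): d=(-14,4) right/bottom  bias=-1
  edge (4, 8)→(0, 4): d=(-4,-4) top-left  bias=+0
  edge (0, 4)→(18, 4): d=(18,0) top-left  bias=+0
    (0,2)@(1, 5): e=[54,0,18] → X  [on edge]
    (1,2)@(3, 5): e=[46,8,18] → X
    (2,2)@(5, 5): e=[38,16,18] → X
    (3,2)@(7, 5): e=[30,24,18] → X
    (4,2)@(9, 5): e=[22,32,18] → X
    (5,2)@(11, 5): e=[14,40,18] → X
    (6,2)@(13, 5): e=[6,48,18] → X
    (7,2)@(15, 5): e=[-2,56,18] → .
    (0,3)@(1, 7): e=[26,-8,54] → .
    (1,3)@(3, 7): e=[18,0,54] → X  [on edge]
    (4,3)@(9, 7): e=[-6,24,54] → .
    (5,3)@(11, 7): e=[-14,32,54] → .
    (2,4)@(5, 9): e=[-18,0,90] → .  [on edge]
    (3,5)@(7, 11): e=[-54,0,126] → .  [on edge]
    (4,6)@(9, 13): e=[-90,0,162] → .  [on edge]
    (5,7)@(11, 15): e=[-126,0,198] → .  [on edge]
    (6,8)@(13, 17): e=[-162,0,234] → .  [on edge]
  covered (10 px):
    . . . . . . . . .
    . . . . . . . . .
    X X X X X X X . .
    . X X X . . . . .
    . . . . . . . . .
    . . . . . . . . .
    . . . . . . . . .
    . . . . . . . . .
    . . . . . . . . .

Answer: 10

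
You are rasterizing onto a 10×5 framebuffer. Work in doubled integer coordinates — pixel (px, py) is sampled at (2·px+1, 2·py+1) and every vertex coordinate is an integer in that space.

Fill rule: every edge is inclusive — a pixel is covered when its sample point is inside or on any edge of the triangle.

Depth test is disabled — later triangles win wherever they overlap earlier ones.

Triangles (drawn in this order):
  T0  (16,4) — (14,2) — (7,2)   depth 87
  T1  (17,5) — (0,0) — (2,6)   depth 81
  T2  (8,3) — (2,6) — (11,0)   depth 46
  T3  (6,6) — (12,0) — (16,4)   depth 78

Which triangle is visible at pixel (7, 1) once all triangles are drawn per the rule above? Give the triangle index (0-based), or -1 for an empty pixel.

T0:
  2·area = 14  (B↔C swapped to make it positive)
  edge (16, 4)→(7, 2): d=(-9,-2) inclusive
  edge (7, 2)→(14, 2): d=(7,0) inclusive
  edge (14, 2)→(16, 4): d=(2,2) inclusive
    (6,0)@(13, 1): e=[21,-7,0] → .  [on edge]
    (6,1)@(13, 3): e=[3,7,4] → X
    (7,1)@(15, 3): e=[7,7,0] → X  [on edge]
    (8,1)@(17, 3): e=[11,7,-4] → .
    (6,2)@(13, 5): e=[-15,21,8] → .
    (7,2)@(15, 5): e=[-11,21,4] → .
    (8,2)@(17, 5): e=[-7,21,0] → .  [on edge]
    (9,3)@(19, 7): e=[-21,35,0] → .  [on edge]
  covered (2 px):
    . . . . . . . . . .
    . . . . . . X X . .
    . . . . . . . . . .
    . . . . . . . . . .
    . . . . . . . . . .
T1:
  2·area = 92  (B↔C swapped to make it positive)
  edge (17, 5)→(2, 6): d=(-15,1) inclusive
  edge (2, 6)→(0, 0): d=(-2,-6) inclusive
  edge (0, 0)→(17, 5): d=(17,5) inclusive
    (0,0)@(1, 1): e=[76,4,12] → X
    (1,0)@(3, 1): e=[74,16,2] → X
    (2,0)@(5, 1): e=[72,28,-8] → .
    (0,1)@(1, 3): e=[46,0,46] → X  [on edge]
    (2,1)@(5, 3): e=[42,24,26] → X
    (3,1)@(7, 3): e=[40,36,16] → X
    (4,1)@(9, 3): e=[38,48,6] → X
    (5,1)@(11, 3): e=[36,60,-4] → .
    (0,2)@(1, 5): e=[16,-4,80] → .
    (1,2)@(3, 5): e=[14,8,70] → X
    (5,2)@(11, 5): e=[6,56,30] → X
    (6,2)@(13, 5): e=[4,68,20] → X
    (8,2)@(17, 5): e=[0,92,0] → X  [on edge]
    (1,4)@(3, 9): e=[-46,0,138] → .  [on edge]
  covered (15 px):
    X X . . . . . . . .
    X X X X X . . . . .
    . X X X X X X X X .
    . . . . . . . . . .
    . . . . . . . . . .
T2:
  2·area = 9
  edge (8, 3)→(2, 6): d=(-6,3) inclusive
  edge (2, 6)→(11, 0): d=(9,-6) inclusive
  edge (11, 0)→(8, 3): d=(-3,3) inclusive
    (3,1)@(7, 3): e=[3,3,3] → X
    (4,1)@(9, 3): e=[-3,15,-3] → .
    (3,2)@(7, 5): e=[-9,21,-3] → .
  covered (1 px):
    . . . . . . . . . .
    . . . X . . . . . .
    . . . . . . . . . .
    . . . . . . . . . .
    . . . . . . . . . .
T3:
  2·area = 48
  edge (6, 6)→(12, 0): d=(6,-6) inclusive
  edge (12, 0)→(16, 4): d=(4,4) inclusive
  edge (16, 4)→(6, 6): d=(-10,2) inclusive
    (5,0)@(11, 1): e=[0,8,40] → X  [on edge]
    (6,0)@(13, 1): e=[12,0,36] → X  [on edge]
    (7,0)@(15, 1): e=[24,-8,32] → .
    (4,1)@(9, 3): e=[0,24,24] → X  [on edge]
    (7,1)@(15, 3): e=[36,0,12] → X  [on edge]
    (8,1)@(17, 3): e=[48,-8,8] → .
    (3,2)@(7, 5): e=[0,40,8] → X  [on edge]
    (5,2)@(11, 5): e=[24,24,0] → X  [on edge]
    (6,2)@(13, 5): e=[36,16,-4] → .
    (7,2)@(15, 5): e=[48,8,-8] → .
    (8,2)@(17, 5): e=[60,0,-12] → .  [on edge]
    (0,3)@(1, 7): e=[-24,72,0] → .  [on edge]
    (2,3)@(5, 7): e=[0,56,-8] → .  [on edge]
    (9,3)@(19, 7): e=[84,0,-36] → .  [on edge]
    (1,4)@(3, 9): e=[0,72,-24] → .  [on edge]
  covered (9 px):
    . . . . . X X . . .
    . . . . X X X X . .
    . . . X X X . . . .
    . . . . . . . . . .
    . . . . . . . . . .

Z-buffer (winner per pixel, '.' = empty):
  1 1 . . . 3 3 . . .
  1 1 1 2 3 3 3 3 . .
  . 1 1 3 3 3 1 1 1 .
  . . . . . . . . . .
  . . . . . . . . . .

Final: 3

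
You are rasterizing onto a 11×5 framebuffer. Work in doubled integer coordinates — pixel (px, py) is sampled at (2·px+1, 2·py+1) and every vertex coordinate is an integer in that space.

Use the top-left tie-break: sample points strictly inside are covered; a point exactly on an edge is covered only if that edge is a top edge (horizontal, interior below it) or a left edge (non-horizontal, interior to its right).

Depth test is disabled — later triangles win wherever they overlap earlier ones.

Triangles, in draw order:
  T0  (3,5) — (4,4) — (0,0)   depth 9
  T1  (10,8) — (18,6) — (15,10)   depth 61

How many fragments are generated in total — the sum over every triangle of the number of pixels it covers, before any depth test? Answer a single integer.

T0:
  2·area = 8  (B↔C swapped to make it positive)
  edge (3, 5)→(0, 0): d=(-3,-5) top-left  bias=+0
  edge (0, 0)→(4, 4): d=(4,4) right/bottom  bias=-1
  edge (4, 4)→(3, 5): d=(-1,1) right/bottom  bias=-1
    (0,0)@(1, 1): e=[2,0,6] → ·  [on edge]
    (3,0)@(7, 1): e=[32,-24,0] → ·  [on edge]
    (1,1)@(3, 3): e=[6,0,2] → ·  [on edge]
    (2,1)@(5, 3): e=[16,-8,0] → ·  [on edge]
    (1,2)@(3, 5): e=[0,8,0] → ·  [on edge]
    (2,2)@(5, 5): e=[10,0,-2] → ·  [on edge]
    (0,3)@(1, 7): e=[-16,24,0] → ·  [on edge]
    (3,3)@(7, 7): e=[14,0,-6] → ·  [on edge]
    (4,4)@(9, 9): e=[18,0,-10] → ·  [on edge]
  covered (0 px):
    · · · · · · · · · · ·
    · · · · · · · · · · ·
    · · · · · · · · · · ·
    · · · · · · · · · · ·
    · · · · · · · · · · ·
T1:
  2·area = 26
  edge (10, 8)→(18, 6): d=(8,-2) top-left  bias=+0
  edge (18, 6)→(15, 10): d=(-3,4) right/bottom  bias=-1
  edge (15, 10)→(10, 8): d=(-5,-2) top-left  bias=+0
    (7,3)@(15, 7): e=[2,9,15] → █
    (8,3)@(17, 7): e=[6,1,19] → █
    (9,3)@(19, 7): e=[10,-7,23] → ·
    (6,4)@(13, 9): e=[14,11,1] → █
    (8,4)@(17, 9): e=[22,-5,9] → ·
  covered (4 px):
    · · · · · · · · · · ·
    · · · · · · · · · · ·
    · · · · · · · · · · ·
    · · · · · · · █ █ · ·
    · · · · · · █ █ · · ·

Final: 4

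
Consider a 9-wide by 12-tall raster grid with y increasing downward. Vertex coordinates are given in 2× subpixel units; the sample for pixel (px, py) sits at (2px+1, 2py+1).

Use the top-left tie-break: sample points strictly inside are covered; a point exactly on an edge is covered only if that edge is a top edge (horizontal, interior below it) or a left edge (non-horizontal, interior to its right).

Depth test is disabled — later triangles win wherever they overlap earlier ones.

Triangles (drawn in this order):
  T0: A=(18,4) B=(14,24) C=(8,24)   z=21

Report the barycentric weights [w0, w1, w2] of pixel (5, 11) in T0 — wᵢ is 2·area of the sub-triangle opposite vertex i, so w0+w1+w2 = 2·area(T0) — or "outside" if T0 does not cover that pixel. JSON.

T0:
  2·area = 120
  edge (18, 4)→(14, 24): d=(-4,20) right/bottom  bias=-1
  edge (14, 24)→(8, 24): d=(-6,0) right/bottom  bias=-1
  edge (8, 24)→(18, 4): d=(10,-20) top-left  bias=+0
    (8,3)@(17, 7): e=[8,102,10] → #
    (8,4)@(17, 9): e=[0,90,30] → ·  [on edge]
    (7,5)@(15, 11): e=[32,78,10] → #
    (8,5)@(17, 11): e=[-8,78,50] → ·
    (7,6)@(15, 13): e=[24,66,30] → #
    (8,6)@(17, 13): e=[-16,66,70] → ·
    (6,7)@(13, 15): e=[56,54,10] → #
    (8,7)@(17, 15): e=[-24,54,90] → ·
    (6,8)@(13, 17): e=[48,42,30] → #
    (8,8)@(17, 17): e=[-32,42,110] → ·
    (5,9)@(11, 19): e=[80,30,10] → #
    (7,9)@(15, 19): e=[0,30,90] → ·  [on edge]
  covered (14 px):
    · · · · · · · · ·
    · · · · · · · · ·
    · · · · · · · · ·
    · · · · · · · · #
    · · · · · · · · ·
    · · · · · · · # ·
    · · · · · · · # ·
    · · · · · · # # ·
    · · · · · · # # ·
    · · · · · # # · ·
    · · · · · # # · ·
    · · · · # # # · ·

Final: [6,50,64]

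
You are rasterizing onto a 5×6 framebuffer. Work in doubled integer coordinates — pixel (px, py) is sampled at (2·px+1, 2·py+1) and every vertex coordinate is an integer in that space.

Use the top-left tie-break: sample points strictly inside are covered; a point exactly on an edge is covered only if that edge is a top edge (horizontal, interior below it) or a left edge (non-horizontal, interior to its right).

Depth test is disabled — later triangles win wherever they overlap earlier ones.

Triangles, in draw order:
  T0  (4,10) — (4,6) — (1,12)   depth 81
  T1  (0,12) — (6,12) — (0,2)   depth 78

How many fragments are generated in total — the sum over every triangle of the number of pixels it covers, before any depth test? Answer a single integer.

T0:
  2·area = 12  (B↔C swapped to make it positive)
  edge (4, 10)→(1, 12): d=(-3,2) right/bottom  bias=-1
  edge (1, 12)→(4, 6): d=(3,-6) top-left  bias=+0
  edge (4, 6)→(4, 10): d=(0,4) right/bottom  bias=-1
    (1,4)@(3, 9): e=[5,3,4] → #
    (2,4)@(5, 9): e=[1,15,-4] → ·
    (1,5)@(3, 11): e=[-1,9,4] → ·
  covered (1 px):
    · · · · ·
    · · · · ·
    · · · · ·
    · · · · ·
    · # · · ·
    · · · · ·
T1:
  2·area = 60  (B↔C swapped to make it positive)
  edge (0, 12)→(0, 2): d=(0,-10) top-left  bias=+0
  edge (0, 2)→(6, 12): d=(6,10) right/bottom  bias=-1
  edge (6, 12)→(0, 12): d=(-6,0) right/bottom  bias=-1
    (0,2)@(1, 5): e=[10,8,42] → #
    (1,2)@(3, 5): e=[30,-12,42] → ·
    (0,3)@(1, 7): e=[10,20,30] → #
    (1,3)@(3, 7): e=[30,0,30] → ·  [on edge]
    (0,4)@(1, 9): e=[10,32,18] → #
    (1,4)@(3, 9): e=[30,12,18] → #
    (2,4)@(5, 9): e=[50,-8,18] → ·
    (0,5)@(1, 11): e=[10,44,6] → #
    (2,5)@(5, 11): e=[50,4,6] → #
    (3,5)@(7, 11): e=[70,-16,6] → ·
  covered (7 px):
    · · · · ·
    · · · · ·
    # · · · ·
    # · · · ·
    # # · · ·
    # # # · ·

Result: 8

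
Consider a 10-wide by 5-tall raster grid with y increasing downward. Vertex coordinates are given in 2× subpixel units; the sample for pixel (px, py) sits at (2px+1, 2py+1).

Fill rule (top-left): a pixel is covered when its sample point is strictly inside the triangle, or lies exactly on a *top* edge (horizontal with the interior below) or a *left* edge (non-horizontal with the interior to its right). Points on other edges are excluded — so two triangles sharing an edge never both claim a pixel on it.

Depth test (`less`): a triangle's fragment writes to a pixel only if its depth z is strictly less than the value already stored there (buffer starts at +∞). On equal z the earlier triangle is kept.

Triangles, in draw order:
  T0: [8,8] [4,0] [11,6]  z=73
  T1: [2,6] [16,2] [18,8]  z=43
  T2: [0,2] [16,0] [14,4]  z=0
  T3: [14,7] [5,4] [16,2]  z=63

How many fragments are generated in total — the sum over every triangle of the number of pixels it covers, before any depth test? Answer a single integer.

T0:
  2·area = 32
  edge (8, 8)→(4, 0): d=(-4,-8) top-left  bias=+0
  edge (4, 0)→(11, 6): d=(7,6) right/bottom  bias=-1
  edge (11, 6)→(8, 8): d=(-3,2) right/bottom  bias=-1
    (2,0)@(5, 1): e=[4,1,27] → X
    (3,0)@(7, 1): e=[20,-11,23] → .
    (2,1)@(5, 3): e=[-4,15,21] → .
    (3,1)@(7, 3): e=[12,3,17] → X
    (4,1)@(9, 3): e=[28,-9,13] → .
    (3,2)@(7, 5): e=[4,17,11] → X
    (4,2)@(9, 5): e=[20,5,7] → X
    (5,2)@(11, 5): e=[36,-7,3] → .
    (3,3)@(7, 7): e=[-4,31,5] → .
    (4,3)@(9, 7): e=[12,19,1] → X
    (5,3)@(11, 7): e=[28,7,-3] → .
    (4,4)@(9, 9): e=[4,33,-5] → .
  covered (5 px):
    . . X . . . . . . .
    . . . X . . . . . .
    . . . X X . . . . .
    . . . . X . . . . .
    . . . . . . . . . .
T1:
  2·area = 92
  edge (2, 6)→(16, 2): d=(14,-4) top-left  bias=+0
  edge (16, 2)→(18, 8): d=(2,6) right/bottom  bias=-1
  edge (18, 8)→(2, 6): d=(-16,-2) top-left  bias=+0
    (6,1)@(13, 3): e=[2,20,70] → X
    (7,1)@(15, 3): e=[10,8,74] → X
    (8,1)@(17, 3): e=[18,-4,78] → .
    (3,2)@(7, 5): e=[6,60,26] → X
    (4,2)@(9, 5): e=[14,48,30] → X
    (5,2)@(11, 5): e=[22,36,34] → X
    (8,2)@(17, 5): e=[46,0,46] → .  [on edge]
    (3,3)@(7, 7): e=[34,64,-6] → .
    (4,3)@(9, 7): e=[42,52,-2] → .
    (5,3)@(11, 7): e=[50,40,2] → X
    (8,3)@(17, 7): e=[74,4,14] → X
    (9,3)@(19, 7): e=[82,-8,18] → .
  covered (11 px):
    . . . . . . . . . .
    . . . . . . X X . .
    . . . X X X X X . .
    . . . . . X X X X .
    . . . . . . . . . .
T2:
  2·area = 60
  edge (0, 2)→(16, 0): d=(16,-2) top-left  bias=+0
  edge (16, 0)→(14, 4): d=(-2,4) right/bottom  bias=-1
  edge (14, 4)→(0, 2): d=(-14,-2) top-left  bias=+0
    (4,0)@(9, 1): e=[2,26,32] → X
    (5,0)@(11, 1): e=[6,18,36] → X
    (6,0)@(13, 1): e=[10,10,40] → X
    (7,0)@(15, 1): e=[14,2,44] → X
    (8,0)@(17, 1): e=[18,-6,48] → .
    (3,1)@(7, 3): e=[30,30,0] → X  [on edge]
    (7,1)@(15, 3): e=[46,-2,16] → .
    (3,2)@(7, 5): e=[62,26,-28] → .
    (4,2)@(9, 5): e=[66,18,-24] → .
    (5,2)@(11, 5): e=[70,10,-20] → .
    (6,2)@(13, 5): e=[74,2,-16] → .
  covered (8 px):
    . . . . X X X X . .
    . . . X X X X . . .
    . . . . . . . . . .
    . . . . . . . . . .
    . . . . . . . . . .
T3:
  2·area = 51
  edge (14, 7)→(5, 4): d=(-9,-3) top-left  bias=+0
  edge (5, 4)→(16, 2): d=(11,-2) top-left  bias=+0
  edge (16, 2)→(14, 7): d=(-2,5) right/bottom  bias=-1
    (5,1)@(11, 3): e=[27,1,23] → X
    (6,1)@(13, 3): e=[33,5,13] → X
    (7,1)@(15, 3): e=[39,9,3] → X
    (8,1)@(17, 3): e=[45,13,-7] → .
    (4,2)@(9, 5): e=[3,19,29] → X
    (7,2)@(15, 5): e=[21,31,-1] → .
    (4,3)@(9, 7): e=[-15,41,25] → .
    (5,3)@(11, 7): e=[-9,45,15] → .
    (6,3)@(13, 7): e=[-3,49,5] → .
  covered (6 px):
    . . . . . . . . . .
    . . . . . X X X . .
    . . . . X X X . . .
    . . . . . . . . . .
    . . . . . . . . . .

Result: 30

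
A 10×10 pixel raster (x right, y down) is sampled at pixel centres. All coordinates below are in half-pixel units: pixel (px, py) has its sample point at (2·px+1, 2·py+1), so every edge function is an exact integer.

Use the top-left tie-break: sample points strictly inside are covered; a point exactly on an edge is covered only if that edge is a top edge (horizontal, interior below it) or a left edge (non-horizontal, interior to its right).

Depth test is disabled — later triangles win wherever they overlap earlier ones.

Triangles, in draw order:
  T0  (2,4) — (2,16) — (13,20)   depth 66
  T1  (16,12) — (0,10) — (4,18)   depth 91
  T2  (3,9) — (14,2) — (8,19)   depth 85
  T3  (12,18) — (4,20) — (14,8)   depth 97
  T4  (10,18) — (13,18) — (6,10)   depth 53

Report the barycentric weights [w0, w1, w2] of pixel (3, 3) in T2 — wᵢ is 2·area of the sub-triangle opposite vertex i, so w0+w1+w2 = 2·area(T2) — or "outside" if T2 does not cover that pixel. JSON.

T0:
  2·area = 132  (B↔C swapped to make it positive)
  edge (2, 4)→(13, 20): d=(11,16) right/bottom  bias=-1
  edge (13, 20)→(2, 16): d=(-11,-4) top-left  bias=+0
  edge (2, 16)→(2, 4): d=(0,-12) top-left  bias=+0
    (1,3)@(3, 7): e=[17,103,12] → #
    (2,3)@(5, 7): e=[-15,111,36] → ·
    (1,4)@(3, 9): e=[39,81,12] → #
    (2,4)@(5, 9): e=[7,89,36] → #
    (3,4)@(7, 9): e=[-25,97,60] → ·
    (1,5)@(3, 11): e=[61,59,12] → #
    (3,5)@(7, 11): e=[-3,75,60] → ·
    (1,6)@(3, 13): e=[83,37,12] → #
    (3,6)@(7, 13): e=[19,53,60] → #
    (4,6)@(9, 13): e=[-13,61,84] → ·
    (1,7)@(3, 15): e=[105,15,12] → #
    (4,7)@(9, 15): e=[9,39,84] → #
  covered (16 px):
    · · · · · · · · · ·
    · · · · · · · · · ·
    · · · · · · · · · ·
    · # · · · · · · · ·
    · # # · · · · · · ·
    · # # · · · · · · ·
    · # # # · · · · · ·
    · # # # # · · · · ·
    · · # # # · · · · ·
    · · · · · # · · · ·
T1:
  2·area = 120  (B↔C swapped to make it positive)
  edge (16, 12)→(4, 18): d=(-12,6) right/bottom  bias=-1
  edge (4, 18)→(0, 10): d=(-4,-8) top-left  bias=+0
  edge (0, 10)→(16, 12): d=(16,2) right/bottom  bias=-1
    (0,5)@(1, 11): e=[102,4,14] → #
    (1,5)@(3, 11): e=[90,20,10] → #
    (2,5)@(5, 11): e=[78,36,6] → #
    (3,5)@(7, 11): e=[66,52,2] → #
    (4,5)@(9, 11): e=[54,68,-2] → ·
    (0,6)@(1, 13): e=[78,-4,46] → ·
    (1,6)@(3, 13): e=[66,12,42] → #
    (4,6)@(9, 13): e=[30,60,30] → #
    (5,6)@(11, 13): e=[18,76,26] → #
    (6,6)@(13, 13): e=[6,92,22] → #
    (7,6)@(15, 13): e=[-6,108,18] → ·
    (1,7)@(3, 15): e=[42,4,74] → #
  covered (15 px):
    · · · · · · · · · ·
    · · · · · · · · · ·
    · · · · · · · · · ·
    · · · · · · · · · ·
    · · · · · · · · · ·
    # # # # · · · · · ·
    · # # # # # # · · ·
    · # # # # · · · · ·
    · · # · · · · · · ·
    · · · · · · · · · ·
T2:
  2·area = 145
  edge (3, 9)→(14, 2): d=(11,-7) top-left  bias=+0
  edge (14, 2)→(8, 19): d=(-6,17) right/bottom  bias=-1
  edge (8, 19)→(3, 9): d=(-5,-10) top-left  bias=+0
    (6,1)@(13, 3): e=[4,11,130] → #
    (7,1)@(15, 3): e=[18,-23,150] → ·
    (0,2)@(1, 5): e=[-58,203,0] → ·  [on edge]
    (5,2)@(11, 5): e=[12,33,100] → #
    (6,2)@(13, 5): e=[26,-1,120] → ·
    (3,3)@(7, 7): e=[6,89,50] → #
    (4,3)@(9, 7): e=[20,55,70] → #
    (6,3)@(13, 7): e=[48,-13,110] → ·
    (1,4)@(3, 9): e=[0,145,0] → #  [on edge]
    (2,4)@(5, 9): e=[14,111,20] → #
    (6,4)@(13, 9): e=[70,-25,100] → ·
    (1,5)@(3, 11): e=[22,133,-10] → ·
    (2,6)@(5, 13): e=[58,87,0] → #  [on edge]
    (3,8)@(7, 17): e=[116,29,0] → #  [on edge]
  covered (19 px):
    · · · · · · · · · ·
    · · · · · · # · · ·
    · · · · · # · · · ·
    · · · # # # · · · ·
    · # # # # # · · · ·
    · · # # # · · · · ·
    · · # # # · · · · ·
    · · · # # · · · · ·
    · · · # · · · · · ·
    · · · · · · · · · ·
T3:
  2·area = 76
  edge (12, 18)→(4, 20): d=(-8,2) right/bottom  bias=-1
  edge (4, 20)→(14, 8): d=(10,-12) top-left  bias=+0
  edge (14, 8)→(12, 18): d=(-2,10) right/bottom  bias=-1
    (7,1)@(15, 3): e=[114,-38,0] → ·  [on edge]
    (6,5)@(13, 11): e=[54,18,4] → #
    (7,5)@(15, 11): e=[50,42,-16] → ·
    (5,6)@(11, 13): e=[42,14,20] → #
    (6,6)@(13, 13): e=[38,38,0] → ·  [on edge]
    (4,7)@(9, 15): e=[30,10,36] → #
    (6,7)@(13, 15): e=[22,58,-4] → ·
    (3,8)@(7, 17): e=[18,6,52] → #
    (6,8)@(13, 17): e=[6,78,-8] → ·
    (2,9)@(5, 19): e=[6,2,68] → #
    (4,9)@(9, 19): e=[-2,50,28] → ·
    (5,9)@(11, 19): e=[-6,74,8] → ·
  covered (9 px):
    · · · · · · · · · ·
    · · · · · · · · · ·
    · · · · · · · · · ·
    · · · · · · · · · ·
    · · · · · · · · · ·
    · · · · · · # · · ·
    · · · · · # · · · ·
    · · · · # # · · · ·
    · · · # # # · · · ·
    · · # # · · · · · ·
T4:
  2·area = 24  (B↔C swapped to make it positive)
  edge (10, 18)→(6, 10): d=(-4,-8) top-left  bias=+0
  edge (6, 10)→(13, 18): d=(7,8) right/bottom  bias=-1
  edge (13, 18)→(10, 18): d=(-3,0) right/bottom  bias=-1
    (4,7)@(9, 15): e=[4,11,9] → #
    (5,7)@(11, 15): e=[20,-5,9] → ·
    (4,8)@(9, 17): e=[-4,25,3] → ·
    (5,8)@(11, 17): e=[12,9,3] → #
    (6,8)@(13, 17): e=[28,-7,3] → ·
    (5,9)@(11, 19): e=[4,23,-3] → ·
  covered (2 px):
    · · · · · · · · · ·
    · · · · · · · · · ·
    · · · · · · · · · ·
    · · · · · · · · · ·
    · · · · · · · · · ·
    · · · · · · · · · ·
    · · · · · · · · · ·
    · · · · # · · · · ·
    · · · · · # · · · ·
    · · · · · · · · · ·

Answer: [89,50,6]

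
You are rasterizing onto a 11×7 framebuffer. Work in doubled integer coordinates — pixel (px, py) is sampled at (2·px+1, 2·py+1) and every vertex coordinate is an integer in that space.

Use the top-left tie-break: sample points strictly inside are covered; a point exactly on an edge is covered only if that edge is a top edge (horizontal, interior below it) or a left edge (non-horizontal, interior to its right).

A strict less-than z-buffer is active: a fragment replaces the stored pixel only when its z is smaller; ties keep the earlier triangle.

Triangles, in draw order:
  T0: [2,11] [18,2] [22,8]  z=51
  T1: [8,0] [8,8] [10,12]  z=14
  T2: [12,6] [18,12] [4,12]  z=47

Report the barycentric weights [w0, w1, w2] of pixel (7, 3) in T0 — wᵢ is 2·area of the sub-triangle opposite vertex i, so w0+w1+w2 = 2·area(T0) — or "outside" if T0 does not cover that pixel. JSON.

T0:
  2·area = 132
  edge (2, 11)→(18, 2): d=(16,-9) top-left  bias=+0
  edge (18, 2)→(22, 8): d=(4,6) right/bottom  bias=-1
  edge (22, 8)→(2, 11): d=(-20,3) right/bottom  bias=-1
    (8,1)@(17, 3): e=[7,10,115] → █
    (9,1)@(19, 3): e=[25,-2,109] → ·
    (6,2)@(13, 5): e=[3,42,87] → █
    (7,2)@(15, 5): e=[21,30,81] → █
    (9,2)@(19, 5): e=[57,6,69] → █
    (10,2)@(21, 5): e=[75,-6,63] → ·
    (5,3)@(11, 7): e=[17,62,53] → █
    (10,3)@(21, 7): e=[107,2,23] → █
    (3,4)@(7, 9): e=[13,94,25] → █
    (4,4)@(9, 9): e=[31,82,19] → █
    (8,4)@(17, 9): e=[103,34,-5] → ·
    (9,4)@(19, 9): e=[121,22,-11] → ·
  covered (16 px):
    · · · · · · · · · · ·
    · · · · · · · · █ · ·
    · · · · · · █ █ █ █ ·
    · · · · · █ █ █ █ █ █
    · · · █ █ █ █ █ · · ·
    · · · · · · · · · · ·
    · · · · · · · · · · ·
T1:
  2·area = 16  (B↔C swapped to make it positive)
  edge (8, 0)→(10, 12): d=(2,12) right/bottom  bias=-1
  edge (10, 12)→(8, 8): d=(-2,-4) top-left  bias=+0
  edge (8, 8)→(8, 0): d=(0,-8) top-left  bias=+0
    (4,3)@(9, 7): e=[2,6,8] → █
    (5,3)@(11, 7): e=[-22,14,24] → ·
    (4,4)@(9, 9): e=[6,2,8] → █
    (5,4)@(11, 9): e=[-18,10,24] → ·
    (4,5)@(9, 11): e=[10,-2,8] → ·
  covered (2 px):
    · · · · · · · · · · ·
    · · · · · · · · · · ·
    · · · · · · · · · · ·
    · · · · █ · · · · · ·
    · · · · █ · · · · · ·
    · · · · · · · · · · ·
    · · · · · · · · · · ·
T2:
  2·area = 84
  edge (12, 6)→(18, 12): d=(6,6) right/bottom  bias=-1
  edge (18, 12)→(4, 12): d=(-14,0) right/bottom  bias=-1
  edge (4, 12)→(12, 6): d=(8,-6) top-left  bias=+0
    (3,0)@(7, 1): e=[0,154,-70] → ·  [on edge]
    (4,1)@(9, 3): e=[0,126,-42] → ·  [on edge]
    (5,2)@(11, 5): e=[0,98,-14] → ·  [on edge]
    (5,3)@(11, 7): e=[12,70,2] → █
    (6,3)@(13, 7): e=[0,70,14] → ·  [on edge]
    (4,4)@(9, 9): e=[36,42,6] → █
    (6,4)@(13, 9): e=[12,42,30] → █
    (7,4)@(15, 9): e=[0,42,42] → ·  [on edge]
    (3,5)@(7, 11): e=[60,14,10] → █
    (7,5)@(15, 11): e=[12,14,58] → █
    (8,5)@(17, 11): e=[0,14,70] → ·  [on edge]
    (3,6)@(7, 13): e=[72,-14,26] → ·
    (9,6)@(19, 13): e=[0,-14,98] → ·  [on edge]
  covered (9 px):
    · · · · · · · · · · ·
    · · · · · · · · · · ·
    · · · · · · · · · · ·
    · · · · · █ · · · · ·
    · · · · █ █ █ · · · ·
    · · · █ █ █ █ █ · · ·
    · · · · · · · · · · ·

Result: [38,41,53]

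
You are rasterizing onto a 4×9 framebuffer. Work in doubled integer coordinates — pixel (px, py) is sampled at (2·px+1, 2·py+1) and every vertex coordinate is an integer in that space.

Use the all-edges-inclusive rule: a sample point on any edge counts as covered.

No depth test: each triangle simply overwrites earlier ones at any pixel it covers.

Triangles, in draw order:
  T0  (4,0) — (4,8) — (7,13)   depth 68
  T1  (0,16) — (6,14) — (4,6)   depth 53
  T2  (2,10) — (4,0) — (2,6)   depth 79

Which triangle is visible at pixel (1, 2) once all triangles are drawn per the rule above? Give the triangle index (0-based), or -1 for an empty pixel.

T0:
  2·area = 24  (B↔C swapped to make it positive)
  edge (4, 0)→(7, 13): d=(3,13) inclusive
  edge (7, 13)→(4, 8): d=(-3,-5) inclusive
  edge (4, 8)→(4, 0): d=(0,-8) inclusive
    (0,1)@(1, 3): e=[48,0,-24] → ·  [on edge]
    (2,2)@(5, 5): e=[2,14,8] → #
    (3,2)@(7, 5): e=[-24,24,24] → ·
    (2,3)@(5, 7): e=[8,8,8] → #
    (3,3)@(7, 7): e=[-18,18,24] → ·
    (2,4)@(5, 9): e=[14,2,8] → #
    (3,4)@(7, 9): e=[-12,12,24] → ·
    (2,5)@(5, 11): e=[20,-4,8] → ·
    (3,6)@(7, 13): e=[0,0,24] → #  [on edge]
    (3,7)@(7, 15): e=[6,-6,24] → ·
  covered (4 px):
    · · · ·
    · · · ·
    · · # ·
    · · # ·
    · · # ·
    · · · ·
    · · · #
    · · · ·
    · · · ·
T1:
  2·area = 52  (B↔C swapped to make it positive)
  edge (0, 16)→(4, 6): d=(4,-10) inclusive
  edge (4, 6)→(6, 14): d=(2,8) inclusive
  edge (6, 14)→(0, 16): d=(-6,2) inclusive
    (1,4)@(3, 9): e=[2,14,36] → #
    (2,4)@(5, 9): e=[22,-2,32] → ·
    (1,5)@(3, 11): e=[10,18,24] → #
    (2,5)@(5, 11): e=[30,2,20] → #
    (3,5)@(7, 11): e=[50,-14,16] → ·
    (1,6)@(3, 13): e=[18,22,12] → #
    (3,6)@(7, 13): e=[58,-10,4] → ·
    (0,7)@(1, 15): e=[6,42,4] → #
    (1,7)@(3, 15): e=[26,26,0] → #  [on edge]
    (2,7)@(5, 15): e=[46,10,-4] → ·
    (0,8)@(1, 17): e=[14,46,-8] → ·
    (1,8)@(3, 17): e=[34,30,-12] → ·
  covered (7 px):
    · · · ·
    · · · ·
    · · · ·
    · · · ·
    · # · ·
    · # # ·
    · # # ·
    # # · ·
    · · · ·
T2:
  2·area = 8  (B↔C swapped to make it positive)
  edge (2, 10)→(2, 6): d=(0,-4) inclusive
  edge (2, 6)→(4, 0): d=(2,-6) inclusive
  edge (4, 0)→(2, 10): d=(-2,10) inclusive
    (1,1)@(3, 3): e=[4,0,4] → #  [on edge]
    (2,1)@(5, 3): e=[12,12,-16] → ·
    (1,2)@(3, 5): e=[4,4,0] → #  [on edge]
    (2,2)@(5, 5): e=[12,16,-20] → ·
    (1,3)@(3, 7): e=[4,8,-4] → ·
    (0,4)@(1, 9): e=[-4,0,12] → ·  [on edge]
    (0,7)@(1, 15): e=[-4,12,0] → ·  [on edge]
  covered (2 px):
    · · · ·
    · # · ·
    · # · ·
    · · · ·
    · · · ·
    · · · ·
    · · · ·
    · · · ·
    · · · ·

Z-buffer (winner per pixel, '.' = empty):
  . . . .
  . 2 . .
  . 2 0 .
  . . 0 .
  . 1 0 .
  . 1 1 .
  . 1 1 0
  1 1 . .
  . . . .

Result: 2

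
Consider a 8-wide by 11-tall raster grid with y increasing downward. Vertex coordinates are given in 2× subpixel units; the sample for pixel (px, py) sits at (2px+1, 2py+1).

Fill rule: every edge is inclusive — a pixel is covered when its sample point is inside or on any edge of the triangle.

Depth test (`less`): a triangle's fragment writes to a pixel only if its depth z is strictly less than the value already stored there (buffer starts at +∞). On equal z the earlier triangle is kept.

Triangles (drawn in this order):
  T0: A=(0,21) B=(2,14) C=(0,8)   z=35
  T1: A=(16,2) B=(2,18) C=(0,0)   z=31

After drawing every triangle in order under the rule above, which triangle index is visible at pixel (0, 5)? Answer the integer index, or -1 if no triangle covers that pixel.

T0:
  2·area = 26  (B↔C swapped to make it positive)
  edge (0, 21)→(0, 8): d=(0,-13) inclusive
  edge (0, 8)→(2, 14): d=(2,6) inclusive
  edge (2, 14)→(0, 21): d=(-2,7) inclusive
    (0,5)@(1, 11): e=[13,0,13] → █  [on edge]
    (1,5)@(3, 11): e=[39,-12,-1] → ·
    (0,6)@(1, 13): e=[13,4,9] → █
    (1,6)@(3, 13): e=[39,-8,-5] → ·
    (0,7)@(1, 15): e=[13,8,5] → █
    (1,7)@(3, 15): e=[39,-4,-9] → ·
    (0,8)@(1, 17): e=[13,12,1] → █
    (1,8)@(3, 17): e=[39,0,-13] → ·  [on edge]
    (0,9)@(1, 19): e=[13,16,-3] → ·
  covered (4 px):
    · · · · · · · ·
    · · · · · · · ·
    · · · · · · · ·
    · · · · · · · ·
    · · · · · · · ·
    █ · · · · · · ·
    █ · · · · · · ·
    █ · · · · · · ·
    █ · · · · · · ·
    · · · · · · · ·
    · · · · · · · ·
T1:
  2·area = 284
  edge (16, 2)→(2, 18): d=(-14,16) inclusive
  edge (2, 18)→(0, 0): d=(-2,-18) inclusive
  edge (0, 0)→(16, 2): d=(16,2) inclusive
    (0,0)@(1, 1): e=[254,16,14] → █
    (1,0)@(3, 1): e=[222,52,10] → █
    (2,0)@(5, 1): e=[190,88,6] → █
    (3,0)@(7, 1): e=[158,124,2] → █
    (4,0)@(9, 1): e=[126,160,-2] → ·
    (0,1)@(1, 3): e=[226,12,46] → █
    (4,1)@(9, 3): e=[98,156,30] → █
    (5,1)@(11, 3): e=[66,192,26] → █
    (6,1)@(13, 3): e=[34,228,22] → █
    (7,1)@(15, 3): e=[2,264,18] → █
    (0,2)@(1, 5): e=[198,8,78] → █
    (7,2)@(15, 5): e=[-26,260,50] → ·
    (0,4)@(1, 9): e=[142,0,142] → █  [on edge]
  covered (36 px):
    █ █ █ █ · · · ·
    █ █ █ █ █ █ █ █
    █ █ █ █ █ █ █ ·
    █ █ █ █ █ █ · ·
    █ █ █ █ █ · · ·
    · █ █ █ · · · ·
    · █ █ · · · · ·
    · █ · · · · · ·
    · · · · · · · ·
    · · · · · · · ·
    · · · · · · · ·

Z-buffer (winner per pixel, '.' = empty):
  1 1 1 1 . . . .
  1 1 1 1 1 1 1 1
  1 1 1 1 1 1 1 .
  1 1 1 1 1 1 . .
  1 1 1 1 1 . . .
  0 1 1 1 . . . .
  0 1 1 . . . . .
  0 1 . . . . . .
  0 . . . . . . .
  . . . . . . . .
  . . . . . . . .

Answer: 0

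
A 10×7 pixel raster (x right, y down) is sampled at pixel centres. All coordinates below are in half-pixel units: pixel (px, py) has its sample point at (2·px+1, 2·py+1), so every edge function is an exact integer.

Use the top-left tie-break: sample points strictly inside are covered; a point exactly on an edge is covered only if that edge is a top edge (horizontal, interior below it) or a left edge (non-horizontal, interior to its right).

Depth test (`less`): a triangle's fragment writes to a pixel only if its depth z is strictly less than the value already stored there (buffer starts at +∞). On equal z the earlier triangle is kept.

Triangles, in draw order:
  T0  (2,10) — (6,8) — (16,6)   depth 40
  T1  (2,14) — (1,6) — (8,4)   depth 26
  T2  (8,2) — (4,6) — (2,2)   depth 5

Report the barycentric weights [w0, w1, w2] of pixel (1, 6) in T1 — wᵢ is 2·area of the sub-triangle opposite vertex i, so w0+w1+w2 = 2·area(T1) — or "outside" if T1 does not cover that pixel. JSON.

T0:
  2·area = 12
  edge (2, 10)→(6, 8): d=(4,-2) top-left  bias=+0
  edge (6, 8)→(16, 6): d=(10,-2) top-left  bias=+0
  edge (16, 6)→(2, 10): d=(-14,4) right/bottom  bias=-1
    (5,3)@(11, 7): e=[6,0,6] → X  [on edge]
    (6,3)@(13, 7): e=[10,4,-2] → .
    (0,4)@(1, 9): e=[-6,0,18] → .  [on edge]
    (2,4)@(5, 9): e=[2,8,2] → X
    (3,4)@(7, 9): e=[6,12,-6] → .
    (5,4)@(11, 9): e=[14,20,-22] → .
    (2,5)@(5, 11): e=[10,28,-26] → .
  covered (2 px):
    . . . . . . . . . .
    . . . . . . . . . .
    . . . . . . . . . .
    . . . . . X . . . .
    . . X . . . . . . .
    . . . . . . . . . .
    . . . . . . . . . .
T1:
  2·area = 58
  edge (2, 14)→(1, 6): d=(-1,-8) top-left  bias=+0
  edge (1, 6)→(8, 4): d=(7,-2) top-left  bias=+0
  edge (8, 4)→(2, 14): d=(-6,10) right/bottom  bias=-1
    (2,2)@(5, 5): e=[33,1,24] → X
    (3,2)@(7, 5): e=[49,5,4] → X
    (4,2)@(9, 5): e=[65,9,-16] → .
    (1,3)@(3, 7): e=[15,11,32] → X
    (3,3)@(7, 7): e=[47,19,-8] → .
    (1,4)@(3, 9): e=[13,25,20] → X
    (2,4)@(5, 9): e=[29,29,0] → .  [on edge]
    (1,5)@(3, 11): e=[11,39,8] → X
    (2,5)@(5, 11): e=[27,43,-12] → .
    (1,6)@(3, 13): e=[9,53,-4] → .
  covered (6 px):
    . . . . . . . . . .
    . . . . . . . . . .
    . . X X . . . . . .
    . X X . . . . . . .
    . X . . . . . . . .
    . X . . . . . . . .
    . . . . . . . . . .
T2:
  2·area = 24
  edge (8, 2)→(4, 6): d=(-4,4) right/bottom  bias=-1
  edge (4, 6)→(2, 2): d=(-2,-4) top-left  bias=+0
  edge (2, 2)→(8, 2): d=(6,0) top-left  bias=+0
    (4,0)@(9, 1): e=[0,30,-6] → .  [on edge]
    (1,1)@(3, 3): e=[16,2,6] → X
    (2,1)@(5, 3): e=[8,10,6] → X
    (3,1)@(7, 3): e=[0,18,6] → .  [on edge]
    (1,2)@(3, 5): e=[8,-2,18] → .
    (2,2)@(5, 5): e=[0,6,18] → .  [on edge]
    (1,3)@(3, 7): e=[0,-6,30] → .  [on edge]
    (0,4)@(1, 9): e=[0,-18,42] → .  [on edge]
  covered (2 px):
    . . . . . . . . . .
    . X X . . . . . . .
    . . . . . . . . . .
    . . . . . . . . . .
    . . . . . . . . . .
    . . . . . . . . . .
    . . . . . . . . . .

Final: "outside"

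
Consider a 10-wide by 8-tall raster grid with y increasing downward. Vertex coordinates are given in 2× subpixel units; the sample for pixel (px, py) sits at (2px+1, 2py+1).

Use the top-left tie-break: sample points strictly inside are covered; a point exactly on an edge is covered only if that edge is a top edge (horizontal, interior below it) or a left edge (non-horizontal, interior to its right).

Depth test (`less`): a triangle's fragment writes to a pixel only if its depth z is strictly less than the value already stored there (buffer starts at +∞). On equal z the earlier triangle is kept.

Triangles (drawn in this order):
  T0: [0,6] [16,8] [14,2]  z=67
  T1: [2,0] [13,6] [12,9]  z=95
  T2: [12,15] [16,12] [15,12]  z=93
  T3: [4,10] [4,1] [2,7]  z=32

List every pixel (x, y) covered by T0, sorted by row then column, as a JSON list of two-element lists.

T0:
  2·area = 92  (B↔C swapped to make it positive)
  edge (0, 6)→(14, 2): d=(14,-4) top-left  bias=+0
  edge (14, 2)→(16, 8): d=(2,6) right/bottom  bias=-1
  edge (16, 8)→(0, 6): d=(-16,-2) top-left  bias=+0
    (5,1)@(11, 3): e=[2,20,70] → #
    (6,1)@(13, 3): e=[10,8,74] → #
    (7,1)@(15, 3): e=[18,-4,78] → ·
    (2,2)@(5, 5): e=[6,60,26] → #
    (3,2)@(7, 5): e=[14,48,30] → #
    (4,2)@(9, 5): e=[22,36,34] → #
    (7,2)@(15, 5): e=[46,0,46] → ·  [on edge]
    (2,3)@(5, 7): e=[34,64,-6] → ·
    (3,3)@(7, 7): e=[42,52,-2] → ·
    (4,3)@(9, 7): e=[50,40,2] → #
    (7,3)@(15, 7): e=[74,4,14] → #
    (8,3)@(17, 7): e=[82,-8,18] → ·
    (8,5)@(17, 11): e=[138,0,-46] → ·  [on edge]
  covered (11 px):
    · · · · · · · · · ·
    · · · · · # # · · ·
    · · # # # # # · · ·
    · · · · # # # # · ·
    · · · · · · · · · ·
    · · · · · · · · · ·
    · · · · · · · · · ·
    · · · · · · · · · ·
T1:
  2·area = 39
  edge (2, 0)→(13, 6): d=(11,6) right/bottom  bias=-1
  edge (13, 6)→(12, 9): d=(-1,3) right/bottom  bias=-1
  edge (12, 9)→(2, 0): d=(-10,-9) top-left  bias=+0
    (3,1)@(7, 3): e=[3,21,15] → #
    (4,1)@(9, 3): e=[-9,15,33] → ·
    (3,2)@(7, 5): e=[25,19,-5] → ·
    (4,2)@(9, 5): e=[13,13,13] → #
    (5,2)@(11, 5): e=[1,7,31] → #
    (6,2)@(13, 5): e=[-11,1,49] → ·
    (4,3)@(9, 7): e=[35,11,-7] → ·
    (5,3)@(11, 7): e=[23,5,11] → #
    (6,3)@(13, 7): e=[11,-1,29] → ·
    (5,4)@(11, 9): e=[45,3,-9] → ·
  covered (4 px):
    · · · · · · · · · ·
    · · · # · · · · · ·
    · · · · # # · · · ·
    · · · · · # · · · ·
    · · · · · · · · · ·
    · · · · · · · · · ·
    · · · · · · · · · ·
    · · · · · · · · · ·
T2:
  2·area = 3  (B↔C swapped to make it positive)
  edge (12, 15)→(15, 12): d=(3,-3) top-left  bias=+0
  edge (15, 12)→(16, 12): d=(1,0) top-left  bias=+0
  edge (16, 12)→(12, 15): d=(-4,3) right/bottom  bias=-1
  covered (0 px):
    · · · · · · · · · ·
    · · · · · · · · · ·
    · · · · · · · · · ·
    · · · · · · · · · ·
    · · · · · · · · · ·
    · · · · · · · · · ·
    · · · · · · · · · ·
    · · · · · · · · · ·
T3:
  2·area = 18  (B↔C swapped to make it positive)
  edge (4, 10)→(2, 7): d=(-2,-3) top-left  bias=+0
  edge (2, 7)→(4, 1): d=(2,-6) top-left  bias=+0
  edge (4, 1)→(4, 10): d=(0,9) right/bottom  bias=-1
    (1,2)@(3, 5): e=[7,2,9] → #
    (2,2)@(5, 5): e=[13,14,-9] → ·
    (1,3)@(3, 7): e=[3,6,9] → #
    (2,3)@(5, 7): e=[9,18,-9] → ·
    (1,4)@(3, 9): e=[-1,10,9] → ·
  covered (2 px):
    · · · · · · · · · ·
    · · · · · · · · · ·
    · # · · · · · · · ·
    · # · · · · · · · ·
    · · · · · · · · · ·
    · · · · · · · · · ·
    · · · · · · · · · ·
    · · · · · · · · · ·

Final: [[5,1],[6,1],[2,2],[3,2],[4,2],[5,2],[6,2],[4,3],[5,3],[6,3],[7,3]]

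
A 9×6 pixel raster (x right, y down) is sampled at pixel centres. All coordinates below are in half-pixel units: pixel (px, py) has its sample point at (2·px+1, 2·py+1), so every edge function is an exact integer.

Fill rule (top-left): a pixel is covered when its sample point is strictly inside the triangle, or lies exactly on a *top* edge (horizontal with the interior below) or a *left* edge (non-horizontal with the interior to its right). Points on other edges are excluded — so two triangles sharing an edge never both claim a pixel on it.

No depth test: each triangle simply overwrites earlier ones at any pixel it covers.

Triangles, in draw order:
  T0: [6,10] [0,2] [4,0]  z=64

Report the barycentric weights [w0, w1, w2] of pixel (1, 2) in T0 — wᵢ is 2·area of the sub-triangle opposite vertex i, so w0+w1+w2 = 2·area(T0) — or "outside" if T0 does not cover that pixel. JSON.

T0:
  2·area = 44
  edge (6, 10)→(0, 2): d=(-6,-8) top-left  bias=+0
  edge (0, 2)→(4, 0): d=(4,-2) top-left  bias=+0
  edge (4, 0)→(6, 10): d=(2,10) right/bottom  bias=-1
    (1,0)@(3, 1): e=[30,2,12] → █
    (2,0)@(5, 1): e=[46,6,-8] → ·
    (0,1)@(1, 3): e=[2,6,36] → █
    (2,1)@(5, 3): e=[34,14,-4] → ·
    (0,2)@(1, 5): e=[-10,14,40] → ·
    (1,2)@(3, 5): e=[6,18,20] → █
    (2,2)@(5, 5): e=[22,22,0] → ·  [on edge]
    (1,3)@(3, 7): e=[-6,26,24] → ·
    (2,3)@(5, 7): e=[10,30,4] → █
    (3,3)@(7, 7): e=[26,34,-16] → ·
    (2,4)@(5, 9): e=[-2,38,8] → ·
  covered (5 px):
    · █ · · · · · · ·
    █ █ · · · · · · ·
    · █ · · · · · · ·
    · · █ · · · · · ·
    · · · · · · · · ·
    · · · · · · · · ·

Final: [18,20,6]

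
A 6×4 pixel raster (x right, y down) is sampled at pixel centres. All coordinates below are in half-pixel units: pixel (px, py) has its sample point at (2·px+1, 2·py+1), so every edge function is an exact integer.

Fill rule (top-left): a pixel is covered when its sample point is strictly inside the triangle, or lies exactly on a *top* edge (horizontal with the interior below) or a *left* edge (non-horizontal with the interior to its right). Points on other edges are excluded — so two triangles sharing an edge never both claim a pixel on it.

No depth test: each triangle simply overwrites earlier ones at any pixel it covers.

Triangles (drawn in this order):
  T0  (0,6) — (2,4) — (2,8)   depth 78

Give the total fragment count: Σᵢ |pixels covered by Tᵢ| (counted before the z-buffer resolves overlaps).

T0:
  2·area = 8
  edge (0, 6)→(2, 4): d=(2,-2) top-left  bias=+0
  edge (2, 4)→(2, 8): d=(0,4) right/bottom  bias=-1
  edge (2, 8)→(0, 6): d=(-2,-2) top-left  bias=+0
    (2,0)@(5, 1): e=[0,-12,20] → .  [on edge]
    (1,1)@(3, 3): e=[0,-4,12] → .  [on edge]
    (0,2)@(1, 5): e=[0,4,4] → X  [on edge]
    (1,2)@(3, 5): e=[4,-4,8] → .
    (0,3)@(1, 7): e=[4,4,0] → X  [on edge]
    (1,3)@(3, 7): e=[8,-4,4] → .
  covered (2 px):
    . . . . . .
    . . . . . .
    X . . . . .
    X . . . . .

Result: 2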